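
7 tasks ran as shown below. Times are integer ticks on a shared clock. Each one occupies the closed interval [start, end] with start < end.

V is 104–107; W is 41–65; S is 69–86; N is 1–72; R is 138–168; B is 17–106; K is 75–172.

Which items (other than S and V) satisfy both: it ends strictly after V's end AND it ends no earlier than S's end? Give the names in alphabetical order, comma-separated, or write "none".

K, R

Conditions: its end is strictly after V's end (X.end > 107) AND its end is no earlier than S's end (X.end >= 86).
B: end 106 > 107? ✗; end 106 >= 86? ✓ → no.
K: end 172 > 107? ✓; end 172 >= 86? ✓ → yes.
N: end 72 > 107? ✗; end 72 >= 86? ✗ → no.
R: end 168 > 107? ✓; end 168 >= 86? ✓ → yes.
W: end 65 > 107? ✗; end 65 >= 86? ✗ → no.
Result: K, R.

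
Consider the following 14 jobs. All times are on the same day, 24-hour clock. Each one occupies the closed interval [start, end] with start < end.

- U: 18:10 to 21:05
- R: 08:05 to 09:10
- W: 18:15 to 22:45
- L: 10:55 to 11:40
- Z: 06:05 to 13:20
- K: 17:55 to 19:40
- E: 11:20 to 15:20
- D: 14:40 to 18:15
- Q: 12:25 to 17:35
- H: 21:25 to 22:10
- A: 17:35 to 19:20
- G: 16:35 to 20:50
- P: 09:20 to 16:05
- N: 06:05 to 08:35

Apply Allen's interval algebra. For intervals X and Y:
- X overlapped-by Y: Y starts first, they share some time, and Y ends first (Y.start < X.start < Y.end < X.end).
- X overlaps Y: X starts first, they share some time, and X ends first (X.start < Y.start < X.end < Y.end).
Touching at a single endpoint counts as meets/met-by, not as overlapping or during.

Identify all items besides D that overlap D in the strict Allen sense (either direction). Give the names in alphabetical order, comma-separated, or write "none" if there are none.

A, E, G, K, P, Q, U

Target D = [14:40, 18:15].
A [17:35, 19:20] → overlapped-by → yes.
E [11:20, 15:20] → overlaps → yes.
G [16:35, 20:50] → overlapped-by → yes.
H [21:25, 22:10] → after → no.
K [17:55, 19:40] → overlapped-by → yes.
L [10:55, 11:40] → before → no.
N [06:05, 08:35] → before → no.
P [09:20, 16:05] → overlaps → yes.
Q [12:25, 17:35] → overlaps → yes.
R [08:05, 09:10] → before → no.
U [18:10, 21:05] → overlapped-by → yes.
W [18:15, 22:45] → met-by → no.
Z [06:05, 13:20] → before → no.
Result: A, E, G, K, P, Q, U.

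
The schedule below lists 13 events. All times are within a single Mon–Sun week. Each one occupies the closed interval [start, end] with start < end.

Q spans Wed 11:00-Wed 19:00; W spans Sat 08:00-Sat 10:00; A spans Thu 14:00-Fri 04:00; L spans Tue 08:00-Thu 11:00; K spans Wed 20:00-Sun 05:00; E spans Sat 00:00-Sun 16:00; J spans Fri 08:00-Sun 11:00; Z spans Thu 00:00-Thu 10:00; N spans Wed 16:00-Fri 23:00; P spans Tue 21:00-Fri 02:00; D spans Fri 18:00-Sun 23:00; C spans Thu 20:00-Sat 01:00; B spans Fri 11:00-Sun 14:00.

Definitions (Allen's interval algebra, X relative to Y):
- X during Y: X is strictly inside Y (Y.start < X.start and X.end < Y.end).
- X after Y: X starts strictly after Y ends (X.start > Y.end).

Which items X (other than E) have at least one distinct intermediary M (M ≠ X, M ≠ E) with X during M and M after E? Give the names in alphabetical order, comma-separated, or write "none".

Target E = [Sat 00:00, Sun 16:00].
Intermediaries M with M after E: none.
Union: none.

none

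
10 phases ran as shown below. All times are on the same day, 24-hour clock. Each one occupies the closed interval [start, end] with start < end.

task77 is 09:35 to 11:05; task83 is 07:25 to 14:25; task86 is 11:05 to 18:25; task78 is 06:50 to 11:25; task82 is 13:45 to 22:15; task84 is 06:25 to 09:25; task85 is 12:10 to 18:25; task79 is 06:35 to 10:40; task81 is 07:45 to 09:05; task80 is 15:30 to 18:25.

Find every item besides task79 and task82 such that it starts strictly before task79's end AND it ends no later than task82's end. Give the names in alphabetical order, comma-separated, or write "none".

task77, task78, task81, task83, task84

Conditions: its start is strictly before task79's end (X.start < 10:40) AND its end is no later than task82's end (X.end <= 22:15).
task77: start 09:35 < 10:40? ✓; end 11:05 <= 22:15? ✓ → yes.
task78: start 06:50 < 10:40? ✓; end 11:25 <= 22:15? ✓ → yes.
task80: start 15:30 < 10:40? ✗; end 18:25 <= 22:15? ✓ → no.
task81: start 07:45 < 10:40? ✓; end 09:05 <= 22:15? ✓ → yes.
task83: start 07:25 < 10:40? ✓; end 14:25 <= 22:15? ✓ → yes.
task84: start 06:25 < 10:40? ✓; end 09:25 <= 22:15? ✓ → yes.
task85: start 12:10 < 10:40? ✗; end 18:25 <= 22:15? ✓ → no.
task86: start 11:05 < 10:40? ✗; end 18:25 <= 22:15? ✓ → no.
Result: task77, task78, task81, task83, task84.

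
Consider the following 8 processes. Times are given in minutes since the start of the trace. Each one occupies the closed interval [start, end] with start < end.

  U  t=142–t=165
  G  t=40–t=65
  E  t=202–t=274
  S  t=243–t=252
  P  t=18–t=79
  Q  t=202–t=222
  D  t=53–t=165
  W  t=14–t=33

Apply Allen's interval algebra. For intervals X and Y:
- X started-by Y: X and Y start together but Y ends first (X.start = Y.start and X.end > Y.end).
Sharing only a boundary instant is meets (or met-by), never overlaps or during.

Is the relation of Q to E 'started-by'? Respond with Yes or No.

Q = [t=202, t=222], E = [t=202, t=274].
Actual relation of Q to E: starts.
Asked whether 'started-by' holds → No.

No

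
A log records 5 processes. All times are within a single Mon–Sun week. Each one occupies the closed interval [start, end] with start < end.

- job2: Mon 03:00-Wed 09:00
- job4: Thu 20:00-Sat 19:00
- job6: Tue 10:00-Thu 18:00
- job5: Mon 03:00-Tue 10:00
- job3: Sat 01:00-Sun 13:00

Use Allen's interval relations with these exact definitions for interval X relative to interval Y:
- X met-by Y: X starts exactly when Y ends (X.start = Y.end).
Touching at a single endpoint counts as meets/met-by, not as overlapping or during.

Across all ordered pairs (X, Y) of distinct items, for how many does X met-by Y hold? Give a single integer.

1

Checking all 20 ordered pairs for relation 'met-by'; matching pairs in alphabetical order:
(job6, job5): job6 met-by job5 ✓
Count: 1.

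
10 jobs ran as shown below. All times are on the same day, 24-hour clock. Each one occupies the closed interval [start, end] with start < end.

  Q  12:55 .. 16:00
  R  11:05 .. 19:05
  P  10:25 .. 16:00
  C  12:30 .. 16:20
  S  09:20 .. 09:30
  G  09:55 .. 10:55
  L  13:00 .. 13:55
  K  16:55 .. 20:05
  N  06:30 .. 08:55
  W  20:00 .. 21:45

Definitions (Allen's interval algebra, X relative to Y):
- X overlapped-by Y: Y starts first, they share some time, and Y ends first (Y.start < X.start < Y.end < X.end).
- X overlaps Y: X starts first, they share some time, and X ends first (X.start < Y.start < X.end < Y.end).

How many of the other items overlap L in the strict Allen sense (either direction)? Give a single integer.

Target L = [13:00, 13:55].
C [12:30, 16:20] → contains → no.
G [09:55, 10:55] → before → no.
K [16:55, 20:05] → after → no.
N [06:30, 08:55] → before → no.
P [10:25, 16:00] → contains → no.
Q [12:55, 16:00] → contains → no.
R [11:05, 19:05] → contains → no.
S [09:20, 09:30] → before → no.
W [20:00, 21:45] → after → no.
Total: 0.

0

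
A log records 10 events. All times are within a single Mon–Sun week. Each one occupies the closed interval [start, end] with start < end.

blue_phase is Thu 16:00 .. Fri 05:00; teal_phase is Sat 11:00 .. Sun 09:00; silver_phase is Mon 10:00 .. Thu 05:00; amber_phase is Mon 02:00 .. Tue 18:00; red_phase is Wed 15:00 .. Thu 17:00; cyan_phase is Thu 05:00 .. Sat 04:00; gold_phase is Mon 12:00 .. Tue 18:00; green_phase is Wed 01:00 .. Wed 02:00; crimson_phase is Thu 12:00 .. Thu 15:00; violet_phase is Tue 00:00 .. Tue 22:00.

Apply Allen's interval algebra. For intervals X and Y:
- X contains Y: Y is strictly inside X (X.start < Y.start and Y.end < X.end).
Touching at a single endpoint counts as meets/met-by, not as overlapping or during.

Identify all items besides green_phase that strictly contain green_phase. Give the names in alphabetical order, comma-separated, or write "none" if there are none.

silver_phase

Target green_phase = [Wed 01:00, Wed 02:00].
amber_phase [Mon 02:00, Tue 18:00] → before → no.
blue_phase [Thu 16:00, Fri 05:00] → after → no.
crimson_phase [Thu 12:00, Thu 15:00] → after → no.
cyan_phase [Thu 05:00, Sat 04:00] → after → no.
gold_phase [Mon 12:00, Tue 18:00] → before → no.
red_phase [Wed 15:00, Thu 17:00] → after → no.
silver_phase [Mon 10:00, Thu 05:00] → contains → yes.
teal_phase [Sat 11:00, Sun 09:00] → after → no.
violet_phase [Tue 00:00, Tue 22:00] → before → no.
Result: silver_phase.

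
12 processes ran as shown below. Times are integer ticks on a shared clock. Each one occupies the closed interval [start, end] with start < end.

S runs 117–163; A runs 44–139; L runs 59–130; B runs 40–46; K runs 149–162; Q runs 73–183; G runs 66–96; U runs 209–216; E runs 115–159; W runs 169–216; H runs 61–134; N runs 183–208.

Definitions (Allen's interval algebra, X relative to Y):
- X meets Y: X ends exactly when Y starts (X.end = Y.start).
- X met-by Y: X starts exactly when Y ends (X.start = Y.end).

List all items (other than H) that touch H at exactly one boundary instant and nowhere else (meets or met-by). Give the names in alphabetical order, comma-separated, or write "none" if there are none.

Target H = [61, 134].
A [44, 139] → contains → no.
B [40, 46] → before → no.
E [115, 159] → overlapped-by → no.
G [66, 96] → during → no.
K [149, 162] → after → no.
L [59, 130] → overlaps → no.
N [183, 208] → after → no.
Q [73, 183] → overlapped-by → no.
S [117, 163] → overlapped-by → no.
U [209, 216] → after → no.
W [169, 216] → after → no.
Result: none.

none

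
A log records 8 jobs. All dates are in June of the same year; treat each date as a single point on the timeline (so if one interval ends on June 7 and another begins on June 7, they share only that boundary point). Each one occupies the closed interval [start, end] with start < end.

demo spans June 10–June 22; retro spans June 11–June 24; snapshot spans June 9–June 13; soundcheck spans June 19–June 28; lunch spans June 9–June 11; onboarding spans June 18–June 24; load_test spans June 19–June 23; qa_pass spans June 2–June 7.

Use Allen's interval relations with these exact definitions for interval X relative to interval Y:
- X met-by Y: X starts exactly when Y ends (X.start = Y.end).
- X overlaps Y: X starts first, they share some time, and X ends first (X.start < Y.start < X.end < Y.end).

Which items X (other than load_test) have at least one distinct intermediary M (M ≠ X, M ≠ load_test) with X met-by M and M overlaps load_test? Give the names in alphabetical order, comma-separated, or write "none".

none

Target load_test = [June 19, June 23].
Intermediaries M with M overlaps load_test: demo.
Via demo — items with X met-by demo: none.
Union: none.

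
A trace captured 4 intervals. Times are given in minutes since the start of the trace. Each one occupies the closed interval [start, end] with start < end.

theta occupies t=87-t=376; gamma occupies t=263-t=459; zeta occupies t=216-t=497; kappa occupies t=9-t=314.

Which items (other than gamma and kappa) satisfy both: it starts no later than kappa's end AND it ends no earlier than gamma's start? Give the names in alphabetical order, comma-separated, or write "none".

Conditions: its start is no later than kappa's end (X.start <= t=314) AND its end is no earlier than gamma's start (X.end >= t=263).
theta: start t=87 <= t=314? ✓; end t=376 >= t=263? ✓ → yes.
zeta: start t=216 <= t=314? ✓; end t=497 >= t=263? ✓ → yes.
Result: theta, zeta.

theta, zeta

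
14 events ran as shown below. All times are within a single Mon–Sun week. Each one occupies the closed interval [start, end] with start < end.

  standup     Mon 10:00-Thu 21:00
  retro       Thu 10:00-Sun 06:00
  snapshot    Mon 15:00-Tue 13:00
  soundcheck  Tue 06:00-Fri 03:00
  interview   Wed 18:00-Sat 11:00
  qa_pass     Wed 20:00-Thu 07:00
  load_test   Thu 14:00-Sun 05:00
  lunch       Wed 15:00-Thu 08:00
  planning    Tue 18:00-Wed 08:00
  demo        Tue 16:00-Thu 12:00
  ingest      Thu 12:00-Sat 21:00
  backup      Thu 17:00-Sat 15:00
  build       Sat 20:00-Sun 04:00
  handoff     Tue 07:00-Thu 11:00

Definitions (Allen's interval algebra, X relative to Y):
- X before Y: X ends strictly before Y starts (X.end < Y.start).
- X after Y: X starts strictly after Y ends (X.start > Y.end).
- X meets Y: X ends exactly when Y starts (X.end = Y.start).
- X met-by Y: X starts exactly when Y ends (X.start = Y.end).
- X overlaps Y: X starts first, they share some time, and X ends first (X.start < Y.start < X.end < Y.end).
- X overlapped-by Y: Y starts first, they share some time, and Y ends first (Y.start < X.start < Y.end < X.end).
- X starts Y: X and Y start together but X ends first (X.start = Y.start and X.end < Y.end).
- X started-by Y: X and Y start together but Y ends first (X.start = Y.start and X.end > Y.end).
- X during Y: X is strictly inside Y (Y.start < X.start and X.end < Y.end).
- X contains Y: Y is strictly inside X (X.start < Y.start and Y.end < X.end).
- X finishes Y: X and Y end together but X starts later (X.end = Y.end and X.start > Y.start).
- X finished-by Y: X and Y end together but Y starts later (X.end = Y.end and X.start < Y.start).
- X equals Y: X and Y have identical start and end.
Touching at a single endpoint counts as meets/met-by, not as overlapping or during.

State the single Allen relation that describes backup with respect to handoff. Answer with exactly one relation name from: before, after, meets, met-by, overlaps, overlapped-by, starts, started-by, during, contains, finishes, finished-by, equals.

after

backup = [Thu 17:00, Sat 15:00]; handoff = [Tue 07:00, Thu 11:00].
Compare endpoints: backup.start > handoff.start, backup.start > handoff.end, backup.end > handoff.start, backup.end > handoff.end.
That pattern is 'after'.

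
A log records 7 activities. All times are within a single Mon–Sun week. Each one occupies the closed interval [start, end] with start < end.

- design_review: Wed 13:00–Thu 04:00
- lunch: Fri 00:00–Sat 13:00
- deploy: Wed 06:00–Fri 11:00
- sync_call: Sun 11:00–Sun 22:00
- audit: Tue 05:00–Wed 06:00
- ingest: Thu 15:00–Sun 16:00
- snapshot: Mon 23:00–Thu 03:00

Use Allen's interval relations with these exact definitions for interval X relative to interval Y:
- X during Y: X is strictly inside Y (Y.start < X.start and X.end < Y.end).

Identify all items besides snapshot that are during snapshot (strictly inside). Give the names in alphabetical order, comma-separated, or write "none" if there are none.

Target snapshot = [Mon 23:00, Thu 03:00].
audit [Tue 05:00, Wed 06:00] → during → yes.
deploy [Wed 06:00, Fri 11:00] → overlapped-by → no.
design_review [Wed 13:00, Thu 04:00] → overlapped-by → no.
ingest [Thu 15:00, Sun 16:00] → after → no.
lunch [Fri 00:00, Sat 13:00] → after → no.
sync_call [Sun 11:00, Sun 22:00] → after → no.
Result: audit.

audit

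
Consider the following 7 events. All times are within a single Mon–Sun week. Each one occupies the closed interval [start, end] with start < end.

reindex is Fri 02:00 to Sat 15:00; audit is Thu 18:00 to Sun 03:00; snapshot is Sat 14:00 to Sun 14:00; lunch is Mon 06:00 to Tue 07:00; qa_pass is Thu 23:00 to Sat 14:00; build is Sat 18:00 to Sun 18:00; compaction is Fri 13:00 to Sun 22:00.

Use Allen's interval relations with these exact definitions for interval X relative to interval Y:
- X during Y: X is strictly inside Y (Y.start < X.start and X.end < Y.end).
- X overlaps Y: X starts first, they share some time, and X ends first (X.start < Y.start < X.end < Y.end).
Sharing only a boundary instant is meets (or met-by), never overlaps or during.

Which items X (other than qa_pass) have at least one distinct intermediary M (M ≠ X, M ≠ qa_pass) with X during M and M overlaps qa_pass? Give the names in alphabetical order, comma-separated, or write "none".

Target qa_pass = [Thu 23:00, Sat 14:00].
Intermediaries M with M overlaps qa_pass: none.
Union: none.

none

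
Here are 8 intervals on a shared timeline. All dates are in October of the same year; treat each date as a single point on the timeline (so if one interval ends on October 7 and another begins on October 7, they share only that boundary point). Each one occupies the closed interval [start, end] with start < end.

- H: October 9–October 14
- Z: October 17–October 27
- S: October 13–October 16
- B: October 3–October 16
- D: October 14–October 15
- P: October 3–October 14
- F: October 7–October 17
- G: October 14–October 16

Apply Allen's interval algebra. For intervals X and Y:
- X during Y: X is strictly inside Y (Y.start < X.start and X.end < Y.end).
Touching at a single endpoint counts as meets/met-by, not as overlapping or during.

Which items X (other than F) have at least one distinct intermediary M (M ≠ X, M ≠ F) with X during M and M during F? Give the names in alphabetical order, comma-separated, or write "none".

D

Target F = [October 7, October 17].
Intermediaries M with M during F: D, G, H, S.
Via D — items with X during D: none.
Via G — items with X during G: none.
Via H — items with X during H: none.
Via S — items with X during S: D.
Union: D.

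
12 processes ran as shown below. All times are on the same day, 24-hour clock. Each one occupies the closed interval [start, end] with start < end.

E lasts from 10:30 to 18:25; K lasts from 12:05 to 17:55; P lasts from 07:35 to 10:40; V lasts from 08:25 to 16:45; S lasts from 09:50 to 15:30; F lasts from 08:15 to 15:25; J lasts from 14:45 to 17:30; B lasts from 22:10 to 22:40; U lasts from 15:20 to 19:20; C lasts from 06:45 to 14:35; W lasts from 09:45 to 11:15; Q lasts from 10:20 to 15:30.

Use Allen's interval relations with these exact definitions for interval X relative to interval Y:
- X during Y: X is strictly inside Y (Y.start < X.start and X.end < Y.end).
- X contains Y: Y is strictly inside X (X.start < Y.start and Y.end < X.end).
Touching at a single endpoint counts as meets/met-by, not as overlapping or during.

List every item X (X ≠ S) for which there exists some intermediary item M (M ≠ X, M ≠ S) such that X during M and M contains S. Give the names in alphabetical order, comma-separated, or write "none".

Q, W

Target S = [09:50, 15:30].
Intermediaries M with M contains S: V.
Via V — items with X during V: Q, W.
Union: Q, W.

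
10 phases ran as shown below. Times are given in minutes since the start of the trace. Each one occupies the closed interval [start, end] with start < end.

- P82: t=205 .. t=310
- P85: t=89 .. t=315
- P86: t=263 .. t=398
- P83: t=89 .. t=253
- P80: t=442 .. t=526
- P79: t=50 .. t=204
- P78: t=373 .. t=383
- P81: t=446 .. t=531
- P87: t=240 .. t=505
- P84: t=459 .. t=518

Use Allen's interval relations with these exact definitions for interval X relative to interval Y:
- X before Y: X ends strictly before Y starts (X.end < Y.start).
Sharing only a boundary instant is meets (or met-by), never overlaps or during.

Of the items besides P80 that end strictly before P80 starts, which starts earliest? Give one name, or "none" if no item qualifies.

P79

Target P80 = [t=442, t=526].
P78 [t=373, t=383] → before → candidate.
P79 [t=50, t=204] → before → candidate.
P81 [t=446, t=531] → overlapped-by → excluded.
P82 [t=205, t=310] → before → candidate.
P83 [t=89, t=253] → before → candidate.
P84 [t=459, t=518] → during → excluded.
P85 [t=89, t=315] → before → candidate.
P86 [t=263, t=398] → before → candidate.
P87 [t=240, t=505] → overlaps → excluded.
Among candidates, earliest start is t=50 → P79.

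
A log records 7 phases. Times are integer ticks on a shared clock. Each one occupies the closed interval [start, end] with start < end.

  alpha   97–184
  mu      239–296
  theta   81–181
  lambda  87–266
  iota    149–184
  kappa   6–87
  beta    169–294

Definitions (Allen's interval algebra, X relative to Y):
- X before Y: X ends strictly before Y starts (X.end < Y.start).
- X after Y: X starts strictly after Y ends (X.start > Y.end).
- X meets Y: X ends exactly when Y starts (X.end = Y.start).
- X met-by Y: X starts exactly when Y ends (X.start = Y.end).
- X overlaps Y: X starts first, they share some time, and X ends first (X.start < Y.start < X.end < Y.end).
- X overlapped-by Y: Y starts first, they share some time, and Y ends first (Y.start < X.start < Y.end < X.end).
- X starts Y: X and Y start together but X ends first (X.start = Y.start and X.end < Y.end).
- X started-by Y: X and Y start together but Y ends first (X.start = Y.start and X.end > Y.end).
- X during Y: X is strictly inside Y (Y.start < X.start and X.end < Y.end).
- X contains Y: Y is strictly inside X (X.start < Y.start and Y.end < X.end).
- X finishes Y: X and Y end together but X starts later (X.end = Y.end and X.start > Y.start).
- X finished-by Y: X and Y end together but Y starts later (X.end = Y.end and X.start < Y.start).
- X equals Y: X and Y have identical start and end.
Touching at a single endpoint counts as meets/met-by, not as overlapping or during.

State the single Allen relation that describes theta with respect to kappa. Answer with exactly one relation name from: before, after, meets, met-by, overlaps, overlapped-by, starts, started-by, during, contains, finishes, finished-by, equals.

overlapped-by

theta = [81, 181]; kappa = [6, 87].
Compare endpoints: theta.start > kappa.start, theta.start < kappa.end, theta.end > kappa.start, theta.end > kappa.end.
That pattern is 'overlapped-by'.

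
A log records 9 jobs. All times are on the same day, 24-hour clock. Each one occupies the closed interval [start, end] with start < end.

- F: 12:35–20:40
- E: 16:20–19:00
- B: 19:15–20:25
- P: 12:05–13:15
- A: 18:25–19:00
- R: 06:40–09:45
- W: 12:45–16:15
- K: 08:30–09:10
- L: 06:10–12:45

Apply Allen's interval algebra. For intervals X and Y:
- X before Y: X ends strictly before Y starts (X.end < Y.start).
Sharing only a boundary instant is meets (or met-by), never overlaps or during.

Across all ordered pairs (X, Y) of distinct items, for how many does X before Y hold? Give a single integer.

Checking all 72 ordered pairs for relation 'before'; matching pairs in alphabetical order:
(A, B): A before B ✓
(E, B): E before B ✓
(K, A): K before A ✓
(K, B): K before B ✓
(K, E): K before E ✓
(K, F): K before F ✓
(K, P): K before P ✓
(K, W): K before W ✓
(L, A): L before A ✓
(L, B): L before B ✓
(L, E): L before E ✓
(P, A): P before A ✓
(P, B): P before B ✓
(P, E): P before E ✓
(R, A): R before A ✓
(R, B): R before B ✓
(R, E): R before E ✓
(R, F): R before F ✓
(R, P): R before P ✓
(R, W): R before W ✓
(W, A): W before A ✓
(W, B): W before B ✓
(W, E): W before E ✓
Count: 23.

23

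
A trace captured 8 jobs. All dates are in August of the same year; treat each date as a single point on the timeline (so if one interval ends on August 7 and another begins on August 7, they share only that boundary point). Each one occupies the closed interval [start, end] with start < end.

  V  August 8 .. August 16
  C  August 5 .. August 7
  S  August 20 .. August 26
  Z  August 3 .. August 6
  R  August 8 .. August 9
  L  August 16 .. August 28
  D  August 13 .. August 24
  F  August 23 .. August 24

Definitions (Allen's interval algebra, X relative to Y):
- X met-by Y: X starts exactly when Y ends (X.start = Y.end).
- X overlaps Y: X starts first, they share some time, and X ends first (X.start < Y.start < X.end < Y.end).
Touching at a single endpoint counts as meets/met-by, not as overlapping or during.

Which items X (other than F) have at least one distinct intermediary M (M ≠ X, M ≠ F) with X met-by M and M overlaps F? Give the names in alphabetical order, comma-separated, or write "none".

none

Target F = [August 23, August 24].
Intermediaries M with M overlaps F: none.
Union: none.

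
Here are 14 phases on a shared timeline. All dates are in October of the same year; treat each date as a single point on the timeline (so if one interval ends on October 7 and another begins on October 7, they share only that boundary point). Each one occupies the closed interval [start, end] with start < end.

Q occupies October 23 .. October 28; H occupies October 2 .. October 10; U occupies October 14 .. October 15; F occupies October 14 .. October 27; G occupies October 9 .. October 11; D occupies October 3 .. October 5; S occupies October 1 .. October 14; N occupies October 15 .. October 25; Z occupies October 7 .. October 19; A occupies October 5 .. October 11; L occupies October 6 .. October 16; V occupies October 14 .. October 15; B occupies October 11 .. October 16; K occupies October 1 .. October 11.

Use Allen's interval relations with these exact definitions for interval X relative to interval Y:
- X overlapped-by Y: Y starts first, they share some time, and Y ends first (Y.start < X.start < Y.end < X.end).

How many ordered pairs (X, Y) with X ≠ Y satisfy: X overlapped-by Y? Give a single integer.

Checking all 182 ordered pairs for relation 'overlapped-by'; matching pairs in alphabetical order:
(A, H): A overlapped-by H ✓
(B, S): B overlapped-by S ✓
(F, B): F overlapped-by B ✓
(F, L): F overlapped-by L ✓
(F, Z): F overlapped-by Z ✓
(G, H): G overlapped-by H ✓
(L, A): L overlapped-by A ✓
(L, H): L overlapped-by H ✓
(L, K): L overlapped-by K ✓
(L, S): L overlapped-by S ✓
(N, B): N overlapped-by B ✓
(N, L): N overlapped-by L ✓
(N, Z): N overlapped-by Z ✓
(Q, F): Q overlapped-by F ✓
(Q, N): Q overlapped-by N ✓
(Z, A): Z overlapped-by A ✓
(Z, H): Z overlapped-by H ✓
(Z, K): Z overlapped-by K ✓
(Z, L): Z overlapped-by L ✓
(Z, S): Z overlapped-by S ✓
Count: 20.

20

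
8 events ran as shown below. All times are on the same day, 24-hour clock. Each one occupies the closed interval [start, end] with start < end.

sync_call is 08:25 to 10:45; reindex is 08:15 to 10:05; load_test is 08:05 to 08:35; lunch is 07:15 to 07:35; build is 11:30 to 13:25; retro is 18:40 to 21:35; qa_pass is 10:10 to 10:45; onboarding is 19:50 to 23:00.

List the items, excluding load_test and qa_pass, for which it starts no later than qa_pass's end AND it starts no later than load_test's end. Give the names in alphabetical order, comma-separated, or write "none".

lunch, reindex, sync_call

Conditions: its start is no later than qa_pass's end (X.start <= 10:45) AND its start is no later than load_test's end (X.start <= 08:35).
build: start 11:30 <= 10:45? ✗; start 11:30 <= 08:35? ✗ → no.
lunch: start 07:15 <= 10:45? ✓; start 07:15 <= 08:35? ✓ → yes.
onboarding: start 19:50 <= 10:45? ✗; start 19:50 <= 08:35? ✗ → no.
reindex: start 08:15 <= 10:45? ✓; start 08:15 <= 08:35? ✓ → yes.
retro: start 18:40 <= 10:45? ✗; start 18:40 <= 08:35? ✗ → no.
sync_call: start 08:25 <= 10:45? ✓; start 08:25 <= 08:35? ✓ → yes.
Result: lunch, reindex, sync_call.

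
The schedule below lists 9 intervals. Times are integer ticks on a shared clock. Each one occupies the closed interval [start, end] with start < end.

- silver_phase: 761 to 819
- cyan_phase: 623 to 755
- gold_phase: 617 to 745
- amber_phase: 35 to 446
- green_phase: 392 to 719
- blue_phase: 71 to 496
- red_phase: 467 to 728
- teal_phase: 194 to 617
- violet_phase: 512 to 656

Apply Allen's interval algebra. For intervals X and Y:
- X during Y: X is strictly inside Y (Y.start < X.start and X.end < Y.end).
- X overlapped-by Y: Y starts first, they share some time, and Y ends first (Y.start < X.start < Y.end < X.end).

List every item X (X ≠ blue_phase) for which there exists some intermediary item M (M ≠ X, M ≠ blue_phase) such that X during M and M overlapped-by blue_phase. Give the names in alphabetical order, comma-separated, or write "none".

Target blue_phase = [71, 496].
Intermediaries M with M overlapped-by blue_phase: green_phase, red_phase, teal_phase.
Via green_phase — items with X during green_phase: violet_phase.
Via red_phase — items with X during red_phase: violet_phase.
Via teal_phase — items with X during teal_phase: none.
Union: violet_phase.

violet_phase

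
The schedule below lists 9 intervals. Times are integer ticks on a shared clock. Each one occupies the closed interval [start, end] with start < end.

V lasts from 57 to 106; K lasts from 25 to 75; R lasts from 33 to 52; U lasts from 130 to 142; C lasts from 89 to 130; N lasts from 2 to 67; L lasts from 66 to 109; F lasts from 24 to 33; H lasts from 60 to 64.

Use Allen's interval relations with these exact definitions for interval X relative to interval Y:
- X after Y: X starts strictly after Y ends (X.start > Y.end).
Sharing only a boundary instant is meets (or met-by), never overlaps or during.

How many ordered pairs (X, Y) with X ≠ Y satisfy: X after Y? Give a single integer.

19

Checking all 72 ordered pairs for relation 'after'; matching pairs in alphabetical order:
(C, F): C after F ✓
(C, H): C after H ✓
(C, K): C after K ✓
(C, N): C after N ✓
(C, R): C after R ✓
(H, F): H after F ✓
(H, R): H after R ✓
(L, F): L after F ✓
(L, H): L after H ✓
(L, R): L after R ✓
(U, F): U after F ✓
(U, H): U after H ✓
(U, K): U after K ✓
(U, L): U after L ✓
(U, N): U after N ✓
(U, R): U after R ✓
(U, V): U after V ✓
(V, F): V after F ✓
(V, R): V after R ✓
Count: 19.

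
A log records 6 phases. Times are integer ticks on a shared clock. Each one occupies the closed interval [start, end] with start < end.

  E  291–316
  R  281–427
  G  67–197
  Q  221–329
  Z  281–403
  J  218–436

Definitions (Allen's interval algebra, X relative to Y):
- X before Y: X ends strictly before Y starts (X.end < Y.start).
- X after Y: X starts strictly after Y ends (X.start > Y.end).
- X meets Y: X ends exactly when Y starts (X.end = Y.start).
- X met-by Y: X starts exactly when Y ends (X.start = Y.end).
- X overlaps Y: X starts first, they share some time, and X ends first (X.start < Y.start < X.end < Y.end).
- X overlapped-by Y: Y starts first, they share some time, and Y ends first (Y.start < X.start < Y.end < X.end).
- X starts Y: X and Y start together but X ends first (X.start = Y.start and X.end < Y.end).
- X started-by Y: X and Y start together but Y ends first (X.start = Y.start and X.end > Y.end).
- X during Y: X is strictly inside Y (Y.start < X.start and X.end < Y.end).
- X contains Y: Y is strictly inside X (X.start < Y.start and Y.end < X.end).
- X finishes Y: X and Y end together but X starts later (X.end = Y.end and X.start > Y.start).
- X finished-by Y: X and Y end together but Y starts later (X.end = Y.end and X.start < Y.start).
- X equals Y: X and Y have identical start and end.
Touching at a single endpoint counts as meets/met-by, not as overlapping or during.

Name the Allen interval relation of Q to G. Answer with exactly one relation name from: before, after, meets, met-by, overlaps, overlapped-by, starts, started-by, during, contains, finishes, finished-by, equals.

after

Q = [221, 329]; G = [67, 197].
Compare endpoints: Q.start > G.start, Q.start > G.end, Q.end > G.start, Q.end > G.end.
That pattern is 'after'.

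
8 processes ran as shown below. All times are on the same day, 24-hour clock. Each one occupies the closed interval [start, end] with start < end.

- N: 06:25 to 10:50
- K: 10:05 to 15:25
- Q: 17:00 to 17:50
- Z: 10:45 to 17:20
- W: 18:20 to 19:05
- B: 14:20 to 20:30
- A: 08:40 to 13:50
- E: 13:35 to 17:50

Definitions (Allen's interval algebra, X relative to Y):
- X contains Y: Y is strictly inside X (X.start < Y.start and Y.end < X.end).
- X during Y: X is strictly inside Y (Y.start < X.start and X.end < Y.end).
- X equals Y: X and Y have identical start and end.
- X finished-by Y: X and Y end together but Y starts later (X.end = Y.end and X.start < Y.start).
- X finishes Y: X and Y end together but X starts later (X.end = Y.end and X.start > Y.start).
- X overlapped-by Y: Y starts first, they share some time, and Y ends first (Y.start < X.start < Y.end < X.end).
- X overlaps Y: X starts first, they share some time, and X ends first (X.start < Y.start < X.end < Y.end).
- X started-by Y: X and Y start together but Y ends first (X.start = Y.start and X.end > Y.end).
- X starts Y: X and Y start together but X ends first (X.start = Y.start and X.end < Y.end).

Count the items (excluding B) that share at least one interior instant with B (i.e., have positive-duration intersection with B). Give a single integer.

Target B = [14:20, 20:30].
A [08:40, 13:50] → before → no.
E [13:35, 17:50] → overlaps → counts.
K [10:05, 15:25] → overlaps → counts.
N [06:25, 10:50] → before → no.
Q [17:00, 17:50] → during → counts.
W [18:20, 19:05] → during → counts.
Z [10:45, 17:20] → overlaps → counts.
Total: 5.

5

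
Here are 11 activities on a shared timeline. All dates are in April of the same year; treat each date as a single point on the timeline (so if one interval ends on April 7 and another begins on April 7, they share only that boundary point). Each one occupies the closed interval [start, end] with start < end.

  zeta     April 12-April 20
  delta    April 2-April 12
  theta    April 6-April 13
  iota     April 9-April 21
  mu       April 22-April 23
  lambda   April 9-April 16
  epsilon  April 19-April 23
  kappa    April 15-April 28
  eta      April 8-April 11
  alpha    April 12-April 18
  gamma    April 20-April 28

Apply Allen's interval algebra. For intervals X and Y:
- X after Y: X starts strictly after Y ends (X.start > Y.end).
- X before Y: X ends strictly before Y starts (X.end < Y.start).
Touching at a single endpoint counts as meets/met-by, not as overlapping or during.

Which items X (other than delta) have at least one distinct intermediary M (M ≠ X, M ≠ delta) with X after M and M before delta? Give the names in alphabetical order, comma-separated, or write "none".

Target delta = [April 2, April 12].
Intermediaries M with M before delta: none.
Union: none.

none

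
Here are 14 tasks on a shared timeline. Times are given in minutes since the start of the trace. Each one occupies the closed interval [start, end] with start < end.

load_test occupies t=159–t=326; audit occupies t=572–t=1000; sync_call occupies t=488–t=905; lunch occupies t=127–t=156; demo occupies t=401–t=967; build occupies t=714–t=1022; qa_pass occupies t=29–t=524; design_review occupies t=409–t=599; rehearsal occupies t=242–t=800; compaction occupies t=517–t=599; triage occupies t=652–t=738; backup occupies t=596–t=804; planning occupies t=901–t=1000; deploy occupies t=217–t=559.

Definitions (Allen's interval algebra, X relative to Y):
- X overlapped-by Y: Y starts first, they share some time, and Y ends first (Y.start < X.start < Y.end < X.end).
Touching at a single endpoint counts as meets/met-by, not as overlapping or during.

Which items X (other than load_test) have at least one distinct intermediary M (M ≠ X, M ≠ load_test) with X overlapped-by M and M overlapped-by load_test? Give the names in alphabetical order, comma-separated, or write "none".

Target load_test = [t=159, t=326].
Intermediaries M with M overlapped-by load_test: deploy, rehearsal.
Via deploy — items with X overlapped-by deploy: compaction, demo, design_review, rehearsal, sync_call.
Via rehearsal — items with X overlapped-by rehearsal: audit, backup, build, demo, sync_call.
Union: audit, backup, build, compaction, demo, design_review, rehearsal, sync_call.

audit, backup, build, compaction, demo, design_review, rehearsal, sync_call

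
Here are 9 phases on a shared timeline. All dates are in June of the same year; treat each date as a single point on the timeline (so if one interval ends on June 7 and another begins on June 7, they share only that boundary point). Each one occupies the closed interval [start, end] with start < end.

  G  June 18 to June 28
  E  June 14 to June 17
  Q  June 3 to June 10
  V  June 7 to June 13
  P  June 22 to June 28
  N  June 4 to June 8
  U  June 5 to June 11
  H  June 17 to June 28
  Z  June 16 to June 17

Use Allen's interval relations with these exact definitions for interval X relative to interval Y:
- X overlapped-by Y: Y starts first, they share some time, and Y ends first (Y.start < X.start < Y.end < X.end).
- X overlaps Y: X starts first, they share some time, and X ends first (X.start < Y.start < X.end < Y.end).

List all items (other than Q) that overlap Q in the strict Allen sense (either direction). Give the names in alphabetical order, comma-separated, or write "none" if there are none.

U, V

Target Q = [June 3, June 10].
E [June 14, June 17] → after → no.
G [June 18, June 28] → after → no.
H [June 17, June 28] → after → no.
N [June 4, June 8] → during → no.
P [June 22, June 28] → after → no.
U [June 5, June 11] → overlapped-by → yes.
V [June 7, June 13] → overlapped-by → yes.
Z [June 16, June 17] → after → no.
Result: U, V.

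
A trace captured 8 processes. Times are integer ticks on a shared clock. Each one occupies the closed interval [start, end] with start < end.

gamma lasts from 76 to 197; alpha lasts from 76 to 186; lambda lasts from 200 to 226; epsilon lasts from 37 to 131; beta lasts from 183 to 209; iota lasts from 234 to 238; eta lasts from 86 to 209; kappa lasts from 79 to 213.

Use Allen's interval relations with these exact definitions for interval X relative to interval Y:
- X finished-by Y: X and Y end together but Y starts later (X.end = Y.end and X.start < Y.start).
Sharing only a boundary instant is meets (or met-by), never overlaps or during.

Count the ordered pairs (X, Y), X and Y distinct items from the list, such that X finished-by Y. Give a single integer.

Checking all 56 ordered pairs for relation 'finished-by'; matching pairs in alphabetical order:
(eta, beta): eta finished-by beta ✓
Count: 1.

1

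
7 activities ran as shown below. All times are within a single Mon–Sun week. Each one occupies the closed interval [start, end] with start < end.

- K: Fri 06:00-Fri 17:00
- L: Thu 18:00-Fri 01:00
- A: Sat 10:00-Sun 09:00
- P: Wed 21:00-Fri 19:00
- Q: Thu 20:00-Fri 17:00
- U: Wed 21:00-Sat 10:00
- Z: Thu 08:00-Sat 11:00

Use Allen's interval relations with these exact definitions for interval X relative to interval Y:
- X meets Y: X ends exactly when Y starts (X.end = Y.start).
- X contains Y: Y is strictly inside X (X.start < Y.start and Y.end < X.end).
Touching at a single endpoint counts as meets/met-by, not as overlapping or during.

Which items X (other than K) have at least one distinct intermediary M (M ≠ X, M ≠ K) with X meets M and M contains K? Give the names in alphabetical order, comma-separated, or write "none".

none

Target K = [Fri 06:00, Fri 17:00].
Intermediaries M with M contains K: P, U, Z.
Via P — items with X meets P: none.
Via U — items with X meets U: none.
Via Z — items with X meets Z: none.
Union: none.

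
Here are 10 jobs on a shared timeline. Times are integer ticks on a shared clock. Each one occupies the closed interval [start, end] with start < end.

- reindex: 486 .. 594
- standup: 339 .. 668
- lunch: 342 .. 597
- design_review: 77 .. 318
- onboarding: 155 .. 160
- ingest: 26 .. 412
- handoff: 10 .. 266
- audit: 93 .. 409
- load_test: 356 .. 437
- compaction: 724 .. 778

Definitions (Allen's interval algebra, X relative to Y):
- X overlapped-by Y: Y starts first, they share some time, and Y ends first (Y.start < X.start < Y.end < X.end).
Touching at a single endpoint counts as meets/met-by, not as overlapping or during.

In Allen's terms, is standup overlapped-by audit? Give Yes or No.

Yes

standup = [339, 668], audit = [93, 409].
Actual relation of standup to audit: overlapped-by.
Asked whether 'overlapped-by' holds → Yes.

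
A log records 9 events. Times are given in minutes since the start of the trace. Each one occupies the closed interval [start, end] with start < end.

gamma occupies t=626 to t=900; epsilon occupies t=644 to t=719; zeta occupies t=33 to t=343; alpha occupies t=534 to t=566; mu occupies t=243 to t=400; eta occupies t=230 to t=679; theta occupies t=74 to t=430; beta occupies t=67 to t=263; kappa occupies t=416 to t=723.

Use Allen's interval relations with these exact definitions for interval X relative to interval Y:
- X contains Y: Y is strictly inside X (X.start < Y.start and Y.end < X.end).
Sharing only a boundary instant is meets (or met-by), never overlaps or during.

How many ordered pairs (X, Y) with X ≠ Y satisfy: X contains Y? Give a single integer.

Checking all 72 ordered pairs for relation 'contains'; matching pairs in alphabetical order:
(eta, alpha): eta contains alpha ✓
(eta, mu): eta contains mu ✓
(gamma, epsilon): gamma contains epsilon ✓
(kappa, alpha): kappa contains alpha ✓
(kappa, epsilon): kappa contains epsilon ✓
(theta, mu): theta contains mu ✓
(zeta, beta): zeta contains beta ✓
Count: 7.

7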